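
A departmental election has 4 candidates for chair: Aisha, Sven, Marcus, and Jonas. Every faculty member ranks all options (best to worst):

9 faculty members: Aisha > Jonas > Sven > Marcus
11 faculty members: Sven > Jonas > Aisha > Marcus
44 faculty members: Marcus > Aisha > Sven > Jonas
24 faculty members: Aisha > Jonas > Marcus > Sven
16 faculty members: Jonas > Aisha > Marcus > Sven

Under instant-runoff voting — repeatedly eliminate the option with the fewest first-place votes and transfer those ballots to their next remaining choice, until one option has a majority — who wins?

Aisha

Round 1: Aisha 33, Sven 11, Marcus 44, Jonas 16. Eliminate Sven.
Round 2: Aisha 33, Marcus 44, Jonas 27. Eliminate Jonas.
Round 3: Aisha 60, Marcus 44. Aisha has a majority.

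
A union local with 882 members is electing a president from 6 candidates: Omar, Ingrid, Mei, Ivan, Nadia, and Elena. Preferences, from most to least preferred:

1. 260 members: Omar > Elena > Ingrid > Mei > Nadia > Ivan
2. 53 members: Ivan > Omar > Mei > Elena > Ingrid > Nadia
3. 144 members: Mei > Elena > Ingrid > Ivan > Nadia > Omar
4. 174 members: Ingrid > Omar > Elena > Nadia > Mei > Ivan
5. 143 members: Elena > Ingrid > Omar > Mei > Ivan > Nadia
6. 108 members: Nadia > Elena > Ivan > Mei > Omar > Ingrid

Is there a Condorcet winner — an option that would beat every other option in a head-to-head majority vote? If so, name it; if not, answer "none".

none

Checking pairwise contests:
Ingrid beats Omar 461–421.
Elena beats Ingrid 708–174.
Omar beats Mei 630–252.
Omar beats Ivan 577–305.
Omar beats Nadia 630–252.
Omar beats Elena 487–395.
Every option loses at least one head-to-head, so there is no Condorcet winner.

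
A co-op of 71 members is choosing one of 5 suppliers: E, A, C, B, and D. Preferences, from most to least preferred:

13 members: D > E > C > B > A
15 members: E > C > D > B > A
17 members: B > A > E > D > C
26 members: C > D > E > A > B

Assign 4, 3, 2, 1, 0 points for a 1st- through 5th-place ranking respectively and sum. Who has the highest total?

E

E: 13·3 + 15·4 + 17·2 + 26·2 = 185
A: 13·0 + 15·0 + 17·3 + 26·1 = 77
C: 13·2 + 15·3 + 17·0 + 26·4 = 175
B: 13·1 + 15·1 + 17·4 + 26·0 = 96
D: 13·4 + 15·2 + 17·1 + 26·3 = 177
E has the highest Borda score (185).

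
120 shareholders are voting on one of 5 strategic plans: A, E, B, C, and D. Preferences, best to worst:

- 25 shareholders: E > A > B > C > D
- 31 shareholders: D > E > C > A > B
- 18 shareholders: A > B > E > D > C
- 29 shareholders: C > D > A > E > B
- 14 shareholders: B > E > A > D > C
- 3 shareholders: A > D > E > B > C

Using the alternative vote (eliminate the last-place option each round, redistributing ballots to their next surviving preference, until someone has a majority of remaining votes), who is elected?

Round 1: A 21, E 25, B 14, C 29, D 31. Eliminate B.
Round 2: A 21, E 39, C 29, D 31. Eliminate A.
Round 3: E 57, C 29, D 34. Eliminate C.
Round 4: E 57, D 63. D has a majority.

D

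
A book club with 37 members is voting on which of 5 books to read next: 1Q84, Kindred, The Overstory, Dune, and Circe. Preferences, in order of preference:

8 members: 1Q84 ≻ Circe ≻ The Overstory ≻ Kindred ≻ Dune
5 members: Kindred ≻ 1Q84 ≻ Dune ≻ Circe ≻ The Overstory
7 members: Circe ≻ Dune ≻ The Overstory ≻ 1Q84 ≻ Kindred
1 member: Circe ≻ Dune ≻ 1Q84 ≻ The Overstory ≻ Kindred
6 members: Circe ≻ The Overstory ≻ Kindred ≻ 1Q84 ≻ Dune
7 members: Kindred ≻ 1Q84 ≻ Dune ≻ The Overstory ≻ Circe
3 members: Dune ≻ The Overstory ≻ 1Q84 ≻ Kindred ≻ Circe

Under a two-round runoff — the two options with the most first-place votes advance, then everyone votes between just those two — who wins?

Circe

Round 1 first-place votes: 1Q84 8, Kindred 12, The Overstory 0, Dune 3, Circe 14.
Circe and Kindred advance.
Runoff: Circe is preferred to Kindred by 22 voters; Kindred by 15.
Circe wins the runoff.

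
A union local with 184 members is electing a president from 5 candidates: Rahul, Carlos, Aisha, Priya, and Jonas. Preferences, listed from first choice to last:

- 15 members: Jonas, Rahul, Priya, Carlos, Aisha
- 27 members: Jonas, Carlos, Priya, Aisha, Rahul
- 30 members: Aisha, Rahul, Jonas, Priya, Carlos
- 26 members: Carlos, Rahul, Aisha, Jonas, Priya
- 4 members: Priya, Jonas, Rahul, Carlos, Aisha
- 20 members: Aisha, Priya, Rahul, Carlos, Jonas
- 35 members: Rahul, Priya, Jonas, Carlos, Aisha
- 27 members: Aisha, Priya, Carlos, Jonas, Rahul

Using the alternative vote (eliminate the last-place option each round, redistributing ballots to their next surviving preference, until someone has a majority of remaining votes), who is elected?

Round 1: Rahul 35, Carlos 26, Aisha 77, Priya 4, Jonas 42. Eliminate Priya.
Round 2: Rahul 35, Carlos 26, Aisha 77, Jonas 46. Eliminate Carlos.
Round 3: Rahul 61, Aisha 77, Jonas 46. Eliminate Jonas.
Round 4: Rahul 80, Aisha 104. Aisha has a majority.

Aisha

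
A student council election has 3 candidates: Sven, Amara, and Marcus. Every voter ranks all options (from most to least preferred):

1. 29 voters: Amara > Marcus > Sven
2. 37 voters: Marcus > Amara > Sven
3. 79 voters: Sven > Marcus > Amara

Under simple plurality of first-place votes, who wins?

Sven

First-place votes: Sven 79, Amara 29, Marcus 37.
Sven has the most first-place votes.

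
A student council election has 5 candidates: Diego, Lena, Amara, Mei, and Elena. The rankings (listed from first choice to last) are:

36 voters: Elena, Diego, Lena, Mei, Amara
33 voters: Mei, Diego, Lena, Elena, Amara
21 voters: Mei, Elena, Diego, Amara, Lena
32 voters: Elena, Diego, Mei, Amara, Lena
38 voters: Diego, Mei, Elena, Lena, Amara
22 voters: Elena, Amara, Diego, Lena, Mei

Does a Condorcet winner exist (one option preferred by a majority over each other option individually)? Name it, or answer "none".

Checking pairwise contests:
Elena beats Diego 111–71.
Diego beats Lena 182–0.
Diego beats Amara 160–22.
Diego beats Mei 128–54.
Mei beats Elena 92–90.
Every option loses at least one head-to-head, so there is no Condorcet winner.

none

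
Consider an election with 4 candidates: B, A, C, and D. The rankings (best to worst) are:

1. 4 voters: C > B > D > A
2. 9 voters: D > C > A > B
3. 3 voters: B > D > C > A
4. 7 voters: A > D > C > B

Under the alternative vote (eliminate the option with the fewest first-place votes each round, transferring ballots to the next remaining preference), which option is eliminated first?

Round 1: B 3, A 7, C 4, D 9. Eliminate B.

B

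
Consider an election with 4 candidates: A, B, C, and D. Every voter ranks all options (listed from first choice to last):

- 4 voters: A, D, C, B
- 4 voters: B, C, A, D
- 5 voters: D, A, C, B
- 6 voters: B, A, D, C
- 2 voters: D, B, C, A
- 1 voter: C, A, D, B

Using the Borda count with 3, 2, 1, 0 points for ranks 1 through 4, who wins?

A

A: 4·3 + 4·1 + 5·2 + 6·2 + 2·0 + 1·2 = 40
B: 4·0 + 4·3 + 5·0 + 6·3 + 2·2 + 1·0 = 34
C: 4·1 + 4·2 + 5·1 + 6·0 + 2·1 + 1·3 = 22
D: 4·2 + 4·0 + 5·3 + 6·1 + 2·3 + 1·1 = 36
A has the highest Borda score (40).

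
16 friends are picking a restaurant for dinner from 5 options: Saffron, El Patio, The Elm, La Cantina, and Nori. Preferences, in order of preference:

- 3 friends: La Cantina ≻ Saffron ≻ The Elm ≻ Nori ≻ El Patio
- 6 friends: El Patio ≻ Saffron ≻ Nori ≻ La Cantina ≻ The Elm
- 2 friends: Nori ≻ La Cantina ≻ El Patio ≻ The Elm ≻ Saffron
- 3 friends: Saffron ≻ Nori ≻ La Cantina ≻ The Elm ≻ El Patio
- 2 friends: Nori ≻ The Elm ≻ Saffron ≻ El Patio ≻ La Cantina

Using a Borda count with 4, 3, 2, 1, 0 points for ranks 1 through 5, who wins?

Saffron: 3·3 + 6·3 + 2·0 + 3·4 + 2·2 = 43
El Patio: 3·0 + 6·4 + 2·2 + 3·0 + 2·1 = 30
The Elm: 3·2 + 6·0 + 2·1 + 3·1 + 2·3 = 17
La Cantina: 3·4 + 6·1 + 2·3 + 3·2 + 2·0 = 30
Nori: 3·1 + 6·2 + 2·4 + 3·3 + 2·4 = 40
Saffron has the highest Borda score (43).

Saffron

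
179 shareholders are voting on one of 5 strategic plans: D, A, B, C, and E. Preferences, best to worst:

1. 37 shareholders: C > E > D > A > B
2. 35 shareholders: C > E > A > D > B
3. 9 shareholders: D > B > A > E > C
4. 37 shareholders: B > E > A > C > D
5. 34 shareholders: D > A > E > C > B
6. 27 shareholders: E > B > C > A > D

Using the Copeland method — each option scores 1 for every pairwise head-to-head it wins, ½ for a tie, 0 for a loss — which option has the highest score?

D: beats B; loses to A, C, and E → score 1.
A: beats D and B; loses to C and E → score 2.
B: loses to D, A, C, and E → score 0.
C: beats D, A, and B; loses to E → score 3.
E: beats D, A, B, and C → score 4.
E has the best pairwise record.

E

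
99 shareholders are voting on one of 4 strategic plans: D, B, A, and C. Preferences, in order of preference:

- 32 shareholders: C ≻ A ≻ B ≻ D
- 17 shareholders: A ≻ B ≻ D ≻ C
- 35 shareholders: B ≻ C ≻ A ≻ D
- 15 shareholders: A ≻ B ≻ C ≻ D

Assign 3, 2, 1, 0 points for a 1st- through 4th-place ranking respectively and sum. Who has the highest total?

D: 32·0 + 17·1 + 35·0 + 15·0 = 17
B: 32·1 + 17·2 + 35·3 + 15·2 = 201
A: 32·2 + 17·3 + 35·1 + 15·3 = 195
C: 32·3 + 17·0 + 35·2 + 15·1 = 181
B has the highest Borda score (201).

B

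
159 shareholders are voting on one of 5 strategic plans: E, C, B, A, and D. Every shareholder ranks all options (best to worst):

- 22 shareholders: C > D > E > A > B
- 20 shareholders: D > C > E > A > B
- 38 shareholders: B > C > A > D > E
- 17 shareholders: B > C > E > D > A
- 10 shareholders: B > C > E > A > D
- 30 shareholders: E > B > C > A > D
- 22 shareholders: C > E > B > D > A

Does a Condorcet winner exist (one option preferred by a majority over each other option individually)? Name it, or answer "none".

none

Checking pairwise contests:
C beats E 129–30.
B beats C 95–64.
E beats B 94–65.
E beats A 121–38.
C beats D 139–20.
Every option loses at least one head-to-head, so there is no Condorcet winner.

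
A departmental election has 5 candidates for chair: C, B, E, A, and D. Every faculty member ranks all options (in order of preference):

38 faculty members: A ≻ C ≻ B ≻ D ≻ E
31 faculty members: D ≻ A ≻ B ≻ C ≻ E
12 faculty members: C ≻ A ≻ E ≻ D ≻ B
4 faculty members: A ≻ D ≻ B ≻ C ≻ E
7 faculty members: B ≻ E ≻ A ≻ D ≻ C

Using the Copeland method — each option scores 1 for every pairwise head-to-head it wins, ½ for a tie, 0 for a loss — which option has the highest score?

A

C: beats B, E, and D; loses to A → score 3.
B: beats E; loses to C, A, and D → score 1.
E: loses to C, B, A, and D → score 0.
A: beats C, B, E, and D → score 4.
D: beats B and E; loses to C and A → score 2.
A has the best pairwise record.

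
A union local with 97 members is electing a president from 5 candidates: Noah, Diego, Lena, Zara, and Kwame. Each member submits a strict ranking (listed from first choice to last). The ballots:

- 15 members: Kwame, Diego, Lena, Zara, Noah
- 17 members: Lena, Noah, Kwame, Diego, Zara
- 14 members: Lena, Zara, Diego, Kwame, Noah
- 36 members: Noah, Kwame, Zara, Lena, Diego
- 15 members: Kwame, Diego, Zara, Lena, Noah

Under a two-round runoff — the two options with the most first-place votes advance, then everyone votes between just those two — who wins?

Round 1 first-place votes: Noah 36, Diego 0, Lena 31, Zara 0, Kwame 30.
Noah and Lena advance.
Runoff: Noah is preferred to Lena by 36 voters; Lena by 61.
Lena wins the runoff.

Lena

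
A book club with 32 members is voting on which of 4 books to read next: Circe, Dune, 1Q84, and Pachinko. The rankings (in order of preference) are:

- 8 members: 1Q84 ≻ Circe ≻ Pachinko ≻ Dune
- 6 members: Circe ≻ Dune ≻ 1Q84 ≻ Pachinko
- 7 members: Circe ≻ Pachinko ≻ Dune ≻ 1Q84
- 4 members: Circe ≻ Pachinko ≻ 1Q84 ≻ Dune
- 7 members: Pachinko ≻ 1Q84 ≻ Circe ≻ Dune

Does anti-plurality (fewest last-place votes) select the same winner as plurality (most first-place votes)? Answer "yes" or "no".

Anti-plurality — last-place votes: Circe 0, Dune 19, 1Q84 7, Pachinko 6. Winner: Circe.
Plurality — first-place votes: Circe 17, Dune 0, 1Q84 8, Pachinko 7. Winner: Circe.
The two methods agree.

yes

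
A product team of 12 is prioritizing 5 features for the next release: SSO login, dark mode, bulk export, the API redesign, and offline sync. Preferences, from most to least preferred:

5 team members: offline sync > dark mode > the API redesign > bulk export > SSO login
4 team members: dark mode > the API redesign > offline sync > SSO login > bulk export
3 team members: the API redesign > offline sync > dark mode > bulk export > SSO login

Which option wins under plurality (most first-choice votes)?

First-place votes: SSO login 0, dark mode 4, bulk export 0, the API redesign 3, offline sync 5.
offline sync has the most first-place votes.

offline sync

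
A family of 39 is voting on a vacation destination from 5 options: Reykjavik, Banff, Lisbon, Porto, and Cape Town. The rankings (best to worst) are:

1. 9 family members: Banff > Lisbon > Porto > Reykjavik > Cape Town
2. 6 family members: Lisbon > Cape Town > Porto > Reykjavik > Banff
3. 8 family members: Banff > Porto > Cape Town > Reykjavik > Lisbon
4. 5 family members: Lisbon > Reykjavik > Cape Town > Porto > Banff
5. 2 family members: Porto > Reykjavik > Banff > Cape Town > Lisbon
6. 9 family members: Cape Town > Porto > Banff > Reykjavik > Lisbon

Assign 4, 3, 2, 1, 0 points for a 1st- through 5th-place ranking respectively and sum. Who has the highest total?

Reykjavik: 9·1 + 6·1 + 8·1 + 5·3 + 2·3 + 9·1 = 53
Banff: 9·4 + 6·0 + 8·4 + 5·0 + 2·2 + 9·2 = 90
Lisbon: 9·3 + 6·4 + 8·0 + 5·4 + 2·0 + 9·0 = 71
Porto: 9·2 + 6·2 + 8·3 + 5·1 + 2·4 + 9·3 = 94
Cape Town: 9·0 + 6·3 + 8·2 + 5·2 + 2·1 + 9·4 = 82
Porto has the highest Borda score (94).

Porto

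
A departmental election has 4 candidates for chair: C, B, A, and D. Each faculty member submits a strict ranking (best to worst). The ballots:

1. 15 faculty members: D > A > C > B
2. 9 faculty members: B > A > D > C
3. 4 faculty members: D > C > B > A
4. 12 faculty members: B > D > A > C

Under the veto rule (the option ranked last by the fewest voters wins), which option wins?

Last-place votes: C 21, B 15, A 4, D 0.
D is ranked last by the fewest voters, so D wins.

D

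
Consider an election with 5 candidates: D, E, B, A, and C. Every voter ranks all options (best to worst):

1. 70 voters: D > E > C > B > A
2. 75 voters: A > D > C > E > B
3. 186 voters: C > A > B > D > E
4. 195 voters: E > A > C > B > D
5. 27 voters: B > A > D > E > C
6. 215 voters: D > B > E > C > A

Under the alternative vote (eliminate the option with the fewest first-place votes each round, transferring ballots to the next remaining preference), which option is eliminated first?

Round 1: D 285, E 195, B 27, A 75, C 186. Eliminate B.

B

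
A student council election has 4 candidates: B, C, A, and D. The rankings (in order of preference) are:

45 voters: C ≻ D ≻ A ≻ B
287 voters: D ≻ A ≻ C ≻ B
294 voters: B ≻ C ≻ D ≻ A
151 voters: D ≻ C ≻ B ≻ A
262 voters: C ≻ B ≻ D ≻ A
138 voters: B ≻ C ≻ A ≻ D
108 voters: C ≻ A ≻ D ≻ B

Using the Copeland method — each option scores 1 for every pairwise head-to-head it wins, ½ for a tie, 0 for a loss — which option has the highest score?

B: beats A and D; loses to C → score 2.
C: beats B, A, and D → score 3.
A: loses to B, C, and D → score 0.
D: beats A; loses to B and C → score 1.
C has the best pairwise record.

C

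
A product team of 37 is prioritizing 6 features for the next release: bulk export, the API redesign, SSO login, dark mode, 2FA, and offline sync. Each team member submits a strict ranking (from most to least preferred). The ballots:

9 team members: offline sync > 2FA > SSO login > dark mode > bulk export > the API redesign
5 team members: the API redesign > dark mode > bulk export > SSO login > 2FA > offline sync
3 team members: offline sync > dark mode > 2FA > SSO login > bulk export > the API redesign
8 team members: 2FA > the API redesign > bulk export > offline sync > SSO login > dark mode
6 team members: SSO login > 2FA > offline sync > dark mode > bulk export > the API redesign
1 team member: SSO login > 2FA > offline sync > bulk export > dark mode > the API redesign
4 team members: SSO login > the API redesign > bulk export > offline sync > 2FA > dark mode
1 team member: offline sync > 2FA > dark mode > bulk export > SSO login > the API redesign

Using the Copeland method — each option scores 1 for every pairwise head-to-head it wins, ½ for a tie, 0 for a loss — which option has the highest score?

bulk export: beats the API redesign; loses to SSO login, dark mode, 2FA, and offline sync → score 1.
the API redesign: loses to bulk export, SSO login, dark mode, 2FA, and offline sync → score 0.
SSO login: beats bulk export, the API redesign, and dark mode; loses to 2FA and offline sync → score 3.
dark mode: beats bulk export and the API redesign; loses to SSO login, 2FA, and offline sync → score 2.
2FA: beats bulk export, the API redesign, SSO login, dark mode, and offline sync → score 5.
offline sync: beats bulk export, the API redesign, SSO login, and dark mode; loses to 2FA → score 4.
2FA has the best pairwise record.

2FA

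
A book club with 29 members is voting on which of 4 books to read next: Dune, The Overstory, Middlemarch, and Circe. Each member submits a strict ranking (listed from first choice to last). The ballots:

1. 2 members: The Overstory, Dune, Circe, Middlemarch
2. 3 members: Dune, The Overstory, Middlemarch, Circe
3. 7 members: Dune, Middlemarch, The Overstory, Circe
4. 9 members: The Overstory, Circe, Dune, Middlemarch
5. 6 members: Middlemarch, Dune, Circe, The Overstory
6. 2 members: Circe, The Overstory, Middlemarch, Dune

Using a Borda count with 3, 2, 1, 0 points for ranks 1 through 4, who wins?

Dune: 2·2 + 3·3 + 7·3 + 9·1 + 6·2 + 2·0 = 55
The Overstory: 2·3 + 3·2 + 7·1 + 9·3 + 6·0 + 2·2 = 50
Middlemarch: 2·0 + 3·1 + 7·2 + 9·0 + 6·3 + 2·1 = 37
Circe: 2·1 + 3·0 + 7·0 + 9·2 + 6·1 + 2·3 = 32
Dune has the highest Borda score (55).

Dune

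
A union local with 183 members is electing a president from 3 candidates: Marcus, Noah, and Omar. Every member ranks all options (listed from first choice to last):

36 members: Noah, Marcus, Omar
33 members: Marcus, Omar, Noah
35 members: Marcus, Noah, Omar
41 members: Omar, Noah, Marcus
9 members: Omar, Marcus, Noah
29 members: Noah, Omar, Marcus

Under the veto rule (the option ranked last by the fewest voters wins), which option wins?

Noah

Last-place votes: Marcus 70, Noah 42, Omar 71.
Noah is ranked last by the fewest voters, so Noah wins.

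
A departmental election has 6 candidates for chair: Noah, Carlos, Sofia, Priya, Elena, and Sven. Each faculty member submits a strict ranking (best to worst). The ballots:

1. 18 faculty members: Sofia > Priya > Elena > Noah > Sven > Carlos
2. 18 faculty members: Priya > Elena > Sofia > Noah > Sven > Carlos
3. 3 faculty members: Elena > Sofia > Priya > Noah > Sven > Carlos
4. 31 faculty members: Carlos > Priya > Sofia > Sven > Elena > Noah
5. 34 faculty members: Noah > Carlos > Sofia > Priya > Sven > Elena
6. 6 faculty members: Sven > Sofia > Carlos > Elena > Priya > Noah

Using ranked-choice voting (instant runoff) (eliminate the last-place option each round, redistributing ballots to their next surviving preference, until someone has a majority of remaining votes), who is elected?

Round 1: Noah 34, Carlos 31, Sofia 18, Priya 18, Elena 3, Sven 6. Eliminate Elena.
Round 2: Noah 34, Carlos 31, Sofia 21, Priya 18, Sven 6. Eliminate Sven.
Round 3: Noah 34, Carlos 31, Sofia 27, Priya 18. Eliminate Priya.
Round 4: Noah 34, Carlos 31, Sofia 45. Eliminate Carlos.
Round 5: Noah 34, Sofia 76. Sofia has a majority.

Sofia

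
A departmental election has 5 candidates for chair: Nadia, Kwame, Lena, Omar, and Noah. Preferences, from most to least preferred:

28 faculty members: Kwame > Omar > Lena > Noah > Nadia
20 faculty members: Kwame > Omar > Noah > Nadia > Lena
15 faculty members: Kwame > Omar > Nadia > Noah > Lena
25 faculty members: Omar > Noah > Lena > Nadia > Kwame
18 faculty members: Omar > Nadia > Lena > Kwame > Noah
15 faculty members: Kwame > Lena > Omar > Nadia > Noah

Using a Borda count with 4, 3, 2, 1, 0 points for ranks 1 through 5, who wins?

Omar

Nadia: 28·0 + 20·1 + 15·2 + 25·1 + 18·3 + 15·1 = 144
Kwame: 28·4 + 20·4 + 15·4 + 25·0 + 18·1 + 15·4 = 330
Lena: 28·2 + 20·0 + 15·0 + 25·2 + 18·2 + 15·3 = 187
Omar: 28·3 + 20·3 + 15·3 + 25·4 + 18·4 + 15·2 = 391
Noah: 28·1 + 20·2 + 15·1 + 25·3 + 18·0 + 15·0 = 158
Omar has the highest Borda score (391).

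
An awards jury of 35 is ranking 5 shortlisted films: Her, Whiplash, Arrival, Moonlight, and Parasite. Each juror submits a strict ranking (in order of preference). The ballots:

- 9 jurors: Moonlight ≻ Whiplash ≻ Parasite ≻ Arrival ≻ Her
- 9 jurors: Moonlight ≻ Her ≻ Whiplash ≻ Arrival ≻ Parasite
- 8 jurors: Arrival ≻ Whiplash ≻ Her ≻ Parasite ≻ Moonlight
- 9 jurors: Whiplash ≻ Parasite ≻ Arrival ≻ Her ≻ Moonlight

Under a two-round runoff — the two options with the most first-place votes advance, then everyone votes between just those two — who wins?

Moonlight

Round 1 first-place votes: Her 0, Whiplash 9, Arrival 8, Moonlight 18, Parasite 0.
Moonlight and Whiplash advance.
Runoff: Moonlight is preferred to Whiplash by 18 voters; Whiplash by 17.
Moonlight wins the runoff.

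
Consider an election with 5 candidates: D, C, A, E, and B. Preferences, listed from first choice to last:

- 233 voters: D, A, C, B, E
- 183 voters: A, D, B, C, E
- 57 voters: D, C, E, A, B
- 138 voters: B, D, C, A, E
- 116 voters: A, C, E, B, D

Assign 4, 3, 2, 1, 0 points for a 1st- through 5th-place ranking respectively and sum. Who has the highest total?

D

D: 233·4 + 183·3 + 57·4 + 138·3 + 116·0 = 2123
C: 233·2 + 183·1 + 57·3 + 138·2 + 116·3 = 1444
A: 233·3 + 183·4 + 57·1 + 138·1 + 116·4 = 2090
E: 233·0 + 183·0 + 57·2 + 138·0 + 116·2 = 346
B: 233·1 + 183·2 + 57·0 + 138·4 + 116·1 = 1267
D has the highest Borda score (2123).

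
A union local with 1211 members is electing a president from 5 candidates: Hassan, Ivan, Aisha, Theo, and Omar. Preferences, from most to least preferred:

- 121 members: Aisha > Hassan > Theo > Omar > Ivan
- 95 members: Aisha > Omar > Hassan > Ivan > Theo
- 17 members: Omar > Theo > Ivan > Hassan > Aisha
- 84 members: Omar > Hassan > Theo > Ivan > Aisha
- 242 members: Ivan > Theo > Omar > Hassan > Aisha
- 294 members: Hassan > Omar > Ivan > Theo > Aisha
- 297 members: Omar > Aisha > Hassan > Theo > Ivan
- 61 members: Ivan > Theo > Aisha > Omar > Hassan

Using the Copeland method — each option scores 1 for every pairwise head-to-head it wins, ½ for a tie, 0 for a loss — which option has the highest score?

Omar

Hassan: beats Ivan, Aisha, and Theo; loses to Omar → score 3.
Ivan: beats Aisha and Theo; loses to Hassan and Omar → score 2.
Aisha: loses to Hassan, Ivan, Theo, and Omar → score 0.
Theo: beats Aisha; loses to Hassan, Ivan, and Omar → score 1.
Omar: beats Hassan, Ivan, Aisha, and Theo → score 4.
Omar has the best pairwise record.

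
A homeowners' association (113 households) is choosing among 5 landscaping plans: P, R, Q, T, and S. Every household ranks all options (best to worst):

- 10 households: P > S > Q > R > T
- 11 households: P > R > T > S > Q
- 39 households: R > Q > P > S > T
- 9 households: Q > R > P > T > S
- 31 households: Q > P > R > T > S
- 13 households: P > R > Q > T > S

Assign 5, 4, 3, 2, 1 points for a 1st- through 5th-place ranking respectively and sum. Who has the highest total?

R

P: 10·5 + 11·5 + 39·3 + 9·3 + 31·4 + 13·5 = 438
R: 10·2 + 11·4 + 39·5 + 9·4 + 31·3 + 13·4 = 440
Q: 10·3 + 11·1 + 39·4 + 9·5 + 31·5 + 13·3 = 436
T: 10·1 + 11·3 + 39·1 + 9·2 + 31·2 + 13·2 = 188
S: 10·4 + 11·2 + 39·2 + 9·1 + 31·1 + 13·1 = 193
R has the highest Borda score (440).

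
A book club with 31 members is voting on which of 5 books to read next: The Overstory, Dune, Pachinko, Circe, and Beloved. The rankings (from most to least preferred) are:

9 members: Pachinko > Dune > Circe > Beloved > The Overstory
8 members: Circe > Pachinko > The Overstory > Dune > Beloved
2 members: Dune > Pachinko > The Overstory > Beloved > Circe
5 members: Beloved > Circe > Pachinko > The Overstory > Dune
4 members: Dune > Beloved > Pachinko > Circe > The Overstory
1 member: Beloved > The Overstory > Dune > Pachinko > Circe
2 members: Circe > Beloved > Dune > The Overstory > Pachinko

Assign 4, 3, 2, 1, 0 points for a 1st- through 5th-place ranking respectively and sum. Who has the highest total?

The Overstory: 9·0 + 8·2 + 2·2 + 5·1 + 4·0 + 1·3 + 2·1 = 30
Dune: 9·3 + 8·1 + 2·4 + 5·0 + 4·4 + 1·2 + 2·2 = 65
Pachinko: 9·4 + 8·3 + 2·3 + 5·2 + 4·2 + 1·1 + 2·0 = 85
Circe: 9·2 + 8·4 + 2·0 + 5·3 + 4·1 + 1·0 + 2·4 = 77
Beloved: 9·1 + 8·0 + 2·1 + 5·4 + 4·3 + 1·4 + 2·3 = 53
Pachinko has the highest Borda score (85).

Pachinko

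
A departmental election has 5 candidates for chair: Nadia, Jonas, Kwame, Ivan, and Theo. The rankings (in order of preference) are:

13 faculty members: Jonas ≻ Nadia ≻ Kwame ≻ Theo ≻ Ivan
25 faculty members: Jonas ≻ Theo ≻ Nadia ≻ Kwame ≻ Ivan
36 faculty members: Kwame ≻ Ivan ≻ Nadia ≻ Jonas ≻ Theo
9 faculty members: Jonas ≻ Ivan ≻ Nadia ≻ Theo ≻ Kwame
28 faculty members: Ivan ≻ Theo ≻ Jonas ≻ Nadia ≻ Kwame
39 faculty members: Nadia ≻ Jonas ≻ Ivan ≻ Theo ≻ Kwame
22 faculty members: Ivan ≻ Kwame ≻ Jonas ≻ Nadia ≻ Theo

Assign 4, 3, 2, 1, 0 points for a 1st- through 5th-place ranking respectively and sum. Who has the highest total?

Nadia: 13·3 + 25·2 + 36·2 + 9·2 + 28·1 + 39·4 + 22·1 = 385
Jonas: 13·4 + 25·4 + 36·1 + 9·4 + 28·2 + 39·3 + 22·2 = 441
Kwame: 13·2 + 25·1 + 36·4 + 9·0 + 28·0 + 39·0 + 22·3 = 261
Ivan: 13·0 + 25·0 + 36·3 + 9·3 + 28·4 + 39·2 + 22·4 = 413
Theo: 13·1 + 25·3 + 36·0 + 9·1 + 28·3 + 39·1 + 22·0 = 220
Jonas has the highest Borda score (441).

Jonas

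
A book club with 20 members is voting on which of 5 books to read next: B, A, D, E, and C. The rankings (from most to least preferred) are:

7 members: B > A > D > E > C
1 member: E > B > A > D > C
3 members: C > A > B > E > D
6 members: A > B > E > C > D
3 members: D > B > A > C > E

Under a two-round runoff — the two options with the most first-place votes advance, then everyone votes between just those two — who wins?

B

Round 1 first-place votes: B 7, A 6, D 3, E 1, C 3.
B and A advance.
Runoff: B is preferred to A by 11 voters; A by 9.
B wins the runoff.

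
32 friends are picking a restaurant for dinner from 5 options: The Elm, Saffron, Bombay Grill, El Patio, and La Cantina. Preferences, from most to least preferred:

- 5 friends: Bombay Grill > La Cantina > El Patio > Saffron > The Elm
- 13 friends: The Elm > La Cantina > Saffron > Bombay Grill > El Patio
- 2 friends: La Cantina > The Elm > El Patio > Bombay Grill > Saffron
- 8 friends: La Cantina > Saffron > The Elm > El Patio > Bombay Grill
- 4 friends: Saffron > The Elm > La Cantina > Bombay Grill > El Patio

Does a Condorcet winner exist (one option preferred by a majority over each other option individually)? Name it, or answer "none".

none

Checking pairwise contests:
Saffron beats The Elm 17–15.
La Cantina beats Saffron 28–4.
The Elm beats Bombay Grill 27–5.
The Elm beats El Patio 27–5.
The Elm beats La Cantina 17–15.
Every option loses at least one head-to-head, so there is no Condorcet winner.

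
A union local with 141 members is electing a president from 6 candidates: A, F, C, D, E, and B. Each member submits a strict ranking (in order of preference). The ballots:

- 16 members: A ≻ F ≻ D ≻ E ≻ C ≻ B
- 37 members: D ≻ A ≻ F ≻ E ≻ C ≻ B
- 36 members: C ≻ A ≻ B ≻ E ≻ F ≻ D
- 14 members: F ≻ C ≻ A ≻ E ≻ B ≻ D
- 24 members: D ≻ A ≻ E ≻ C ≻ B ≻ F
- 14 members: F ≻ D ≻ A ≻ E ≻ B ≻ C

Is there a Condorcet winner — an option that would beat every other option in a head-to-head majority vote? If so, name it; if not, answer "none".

none

Checking pairwise contests:
D beats A 75–66.
A beats F 113–28.
A beats C 91–50.
F beats D 80–61.
A beats E 141–0.
A beats B 141–0.
Every option loses at least one head-to-head, so there is no Condorcet winner.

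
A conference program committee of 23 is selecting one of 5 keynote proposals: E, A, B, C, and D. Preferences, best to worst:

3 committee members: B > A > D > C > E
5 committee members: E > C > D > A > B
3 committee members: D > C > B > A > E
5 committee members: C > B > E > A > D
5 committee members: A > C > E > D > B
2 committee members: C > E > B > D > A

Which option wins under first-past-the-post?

First-place votes: E 5, A 5, B 3, C 7, D 3.
C has the most first-place votes.

C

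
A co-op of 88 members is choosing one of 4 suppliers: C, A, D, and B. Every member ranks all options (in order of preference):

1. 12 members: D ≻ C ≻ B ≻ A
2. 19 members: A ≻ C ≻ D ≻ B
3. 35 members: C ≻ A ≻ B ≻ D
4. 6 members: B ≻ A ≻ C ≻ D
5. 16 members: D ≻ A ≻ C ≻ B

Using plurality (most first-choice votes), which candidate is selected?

First-place votes: C 35, A 19, D 28, B 6.
C has the most first-place votes.

C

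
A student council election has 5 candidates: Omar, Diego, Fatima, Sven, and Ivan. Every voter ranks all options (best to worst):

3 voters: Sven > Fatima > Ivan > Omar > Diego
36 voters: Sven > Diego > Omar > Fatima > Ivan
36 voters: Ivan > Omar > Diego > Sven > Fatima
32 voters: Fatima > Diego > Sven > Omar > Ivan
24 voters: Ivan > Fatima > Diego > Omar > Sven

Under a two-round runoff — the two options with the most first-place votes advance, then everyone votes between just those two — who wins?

Round 1 first-place votes: Omar 0, Diego 0, Fatima 32, Sven 39, Ivan 60.
Ivan and Sven advance.
Runoff: Ivan is preferred to Sven by 60 voters; Sven by 71.
Sven wins the runoff.

Sven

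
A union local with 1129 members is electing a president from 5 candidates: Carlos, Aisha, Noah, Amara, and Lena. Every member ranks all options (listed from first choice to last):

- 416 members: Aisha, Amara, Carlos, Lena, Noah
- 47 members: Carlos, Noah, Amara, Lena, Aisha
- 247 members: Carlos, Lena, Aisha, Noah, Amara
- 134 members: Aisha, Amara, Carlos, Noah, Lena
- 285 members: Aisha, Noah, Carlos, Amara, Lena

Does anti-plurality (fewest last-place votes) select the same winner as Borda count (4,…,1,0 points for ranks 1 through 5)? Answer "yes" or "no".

Anti-plurality — last-place votes: Carlos 0, Aisha 47, Noah 416, Amara 247, Lena 419. Winner: Carlos.
Borda — scores: Carlos 2846, Aisha 3834, Noah 1377, Amara 2029, Lena 1204. Winner: Aisha.
The two methods disagree.

no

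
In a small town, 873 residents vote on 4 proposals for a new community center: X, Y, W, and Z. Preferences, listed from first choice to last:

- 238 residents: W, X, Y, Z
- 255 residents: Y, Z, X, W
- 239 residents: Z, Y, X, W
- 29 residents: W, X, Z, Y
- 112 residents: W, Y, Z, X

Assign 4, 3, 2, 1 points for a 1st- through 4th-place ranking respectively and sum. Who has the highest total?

X: 238·3 + 255·2 + 239·2 + 29·3 + 112·1 = 1901
Y: 238·2 + 255·4 + 239·3 + 29·1 + 112·3 = 2578
W: 238·4 + 255·1 + 239·1 + 29·4 + 112·4 = 2010
Z: 238·1 + 255·3 + 239·4 + 29·2 + 112·2 = 2241
Y has the highest Borda score (2578).

Y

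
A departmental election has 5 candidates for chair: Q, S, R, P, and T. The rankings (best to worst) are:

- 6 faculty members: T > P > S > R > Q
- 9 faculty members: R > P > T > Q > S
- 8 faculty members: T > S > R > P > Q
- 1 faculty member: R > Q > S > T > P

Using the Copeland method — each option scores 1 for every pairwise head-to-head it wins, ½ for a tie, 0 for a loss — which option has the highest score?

T

Q: loses to S, R, P, and T → score 0.
S: beats Q and R; loses to P and T → score 2.
R: beats Q and P; loses to S and T → score 2.
P: beats Q and S; loses to R and T → score 2.
T: beats Q, S, R, and P → score 4.
T has the best pairwise record.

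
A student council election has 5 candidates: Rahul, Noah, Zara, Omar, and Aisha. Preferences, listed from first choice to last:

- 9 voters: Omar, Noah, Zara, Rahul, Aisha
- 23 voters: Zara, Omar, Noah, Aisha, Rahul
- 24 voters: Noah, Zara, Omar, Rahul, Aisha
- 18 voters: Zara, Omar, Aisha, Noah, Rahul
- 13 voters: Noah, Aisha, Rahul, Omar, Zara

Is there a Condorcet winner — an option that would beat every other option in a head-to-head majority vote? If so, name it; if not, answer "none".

none

Checking pairwise contests:
Noah beats Rahul 87–0.
Omar beats Noah 50–37.
Noah beats Zara 46–41.
Zara beats Omar 65–22.
Noah beats Aisha 69–18.
Every option loses at least one head-to-head, so there is no Condorcet winner.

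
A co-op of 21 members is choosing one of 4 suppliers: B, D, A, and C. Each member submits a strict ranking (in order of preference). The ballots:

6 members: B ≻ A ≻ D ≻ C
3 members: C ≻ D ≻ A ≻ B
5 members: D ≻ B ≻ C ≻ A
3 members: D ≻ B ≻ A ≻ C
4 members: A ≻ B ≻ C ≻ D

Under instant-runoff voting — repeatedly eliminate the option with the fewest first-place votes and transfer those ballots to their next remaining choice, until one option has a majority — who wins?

D

Round 1: B 6, D 8, A 4, C 3. Eliminate C.
Round 2: B 6, D 11, A 4. D has a majority.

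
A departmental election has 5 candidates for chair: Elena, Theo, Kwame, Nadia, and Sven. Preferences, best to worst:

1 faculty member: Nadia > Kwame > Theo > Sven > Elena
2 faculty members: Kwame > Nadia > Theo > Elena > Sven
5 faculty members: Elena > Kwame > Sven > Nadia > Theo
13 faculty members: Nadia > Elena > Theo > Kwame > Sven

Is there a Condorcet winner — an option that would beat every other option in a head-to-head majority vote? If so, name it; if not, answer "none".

Nadia vs Elena: 16–5 for Nadia.
Nadia vs Theo: 21–0 for Nadia.
Nadia vs Kwame: 14–7 for Nadia.
Nadia vs Sven: 16–5 for Nadia.
Nadia beats every other option head-to-head.

Nadia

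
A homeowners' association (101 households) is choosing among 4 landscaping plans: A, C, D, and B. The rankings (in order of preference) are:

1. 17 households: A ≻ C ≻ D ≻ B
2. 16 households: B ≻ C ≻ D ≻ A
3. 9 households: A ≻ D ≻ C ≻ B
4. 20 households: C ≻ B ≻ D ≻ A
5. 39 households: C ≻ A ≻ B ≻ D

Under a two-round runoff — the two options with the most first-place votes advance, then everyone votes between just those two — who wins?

C

Round 1 first-place votes: A 26, C 59, D 0, B 16.
C and A advance.
Runoff: C is preferred to A by 75 voters; A by 26.
C wins the runoff.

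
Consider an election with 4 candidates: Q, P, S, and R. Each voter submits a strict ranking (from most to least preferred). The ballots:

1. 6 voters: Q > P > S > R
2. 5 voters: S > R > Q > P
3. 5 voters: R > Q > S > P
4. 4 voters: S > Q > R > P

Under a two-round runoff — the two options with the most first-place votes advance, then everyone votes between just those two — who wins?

Round 1 first-place votes: Q 6, P 0, S 9, R 5.
S and Q advance.
Runoff: S is preferred to Q by 9 voters; Q by 11.
Q wins the runoff.

Q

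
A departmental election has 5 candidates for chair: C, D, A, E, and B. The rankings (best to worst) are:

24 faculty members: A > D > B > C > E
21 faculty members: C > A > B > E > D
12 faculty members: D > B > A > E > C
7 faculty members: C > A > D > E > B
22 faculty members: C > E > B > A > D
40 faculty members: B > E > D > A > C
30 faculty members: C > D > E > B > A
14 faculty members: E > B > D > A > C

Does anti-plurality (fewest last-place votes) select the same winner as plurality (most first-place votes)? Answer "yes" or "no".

Anti-plurality — last-place votes: C 66, D 43, A 30, E 24, B 7. Winner: B.
Plurality — first-place votes: C 80, D 12, A 24, E 14, B 40. Winner: C.
The two methods disagree.

no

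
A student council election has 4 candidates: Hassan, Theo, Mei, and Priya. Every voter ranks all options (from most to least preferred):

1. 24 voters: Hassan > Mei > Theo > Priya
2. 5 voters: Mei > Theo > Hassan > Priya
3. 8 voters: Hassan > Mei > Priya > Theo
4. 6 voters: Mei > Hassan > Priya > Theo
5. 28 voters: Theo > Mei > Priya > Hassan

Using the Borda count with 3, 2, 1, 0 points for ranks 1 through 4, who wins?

Hassan: 24·3 + 5·1 + 8·3 + 6·2 + 28·0 = 113
Theo: 24·1 + 5·2 + 8·0 + 6·0 + 28·3 = 118
Mei: 24·2 + 5·3 + 8·2 + 6·3 + 28·2 = 153
Priya: 24·0 + 5·0 + 8·1 + 6·1 + 28·1 = 42
Mei has the highest Borda score (153).

Mei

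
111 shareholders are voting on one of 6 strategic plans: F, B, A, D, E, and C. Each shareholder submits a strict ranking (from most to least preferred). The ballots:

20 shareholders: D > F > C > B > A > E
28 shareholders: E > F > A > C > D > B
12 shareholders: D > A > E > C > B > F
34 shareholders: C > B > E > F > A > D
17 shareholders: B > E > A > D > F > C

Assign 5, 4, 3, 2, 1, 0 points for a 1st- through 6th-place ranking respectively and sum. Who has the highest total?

E

F: 20·4 + 28·4 + 12·0 + 34·2 + 17·1 = 277
B: 20·2 + 28·0 + 12·1 + 34·4 + 17·5 = 273
A: 20·1 + 28·3 + 12·4 + 34·1 + 17·3 = 237
D: 20·5 + 28·1 + 12·5 + 34·0 + 17·2 = 222
E: 20·0 + 28·5 + 12·3 + 34·3 + 17·4 = 346
C: 20·3 + 28·2 + 12·2 + 34·5 + 17·0 = 310
E has the highest Borda score (346).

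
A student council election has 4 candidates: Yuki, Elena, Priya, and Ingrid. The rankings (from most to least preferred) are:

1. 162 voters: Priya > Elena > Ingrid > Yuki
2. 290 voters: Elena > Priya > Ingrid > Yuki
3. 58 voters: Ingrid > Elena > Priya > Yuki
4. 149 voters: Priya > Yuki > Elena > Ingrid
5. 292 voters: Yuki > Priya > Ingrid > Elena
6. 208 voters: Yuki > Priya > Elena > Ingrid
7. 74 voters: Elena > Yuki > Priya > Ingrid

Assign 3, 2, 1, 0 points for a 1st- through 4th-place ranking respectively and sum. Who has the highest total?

Priya

Yuki: 162·0 + 290·0 + 58·0 + 149·2 + 292·3 + 208·3 + 74·2 = 1946
Elena: 162·2 + 290·3 + 58·2 + 149·1 + 292·0 + 208·1 + 74·3 = 1889
Priya: 162·3 + 290·2 + 58·1 + 149·3 + 292·2 + 208·2 + 74·1 = 2645
Ingrid: 162·1 + 290·1 + 58·3 + 149·0 + 292·1 + 208·0 + 74·0 = 918
Priya has the highest Borda score (2645).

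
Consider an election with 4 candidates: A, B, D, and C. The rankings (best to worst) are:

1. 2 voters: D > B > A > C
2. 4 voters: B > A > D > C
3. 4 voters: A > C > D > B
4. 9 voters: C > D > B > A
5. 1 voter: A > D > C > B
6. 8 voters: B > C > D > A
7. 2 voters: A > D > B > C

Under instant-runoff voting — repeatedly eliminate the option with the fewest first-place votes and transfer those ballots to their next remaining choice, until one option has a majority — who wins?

B

Round 1: A 7, B 12, D 2, C 9. Eliminate D.
Round 2: A 7, B 14, C 9. Eliminate A.
Round 3: B 16, C 14. B has a majority.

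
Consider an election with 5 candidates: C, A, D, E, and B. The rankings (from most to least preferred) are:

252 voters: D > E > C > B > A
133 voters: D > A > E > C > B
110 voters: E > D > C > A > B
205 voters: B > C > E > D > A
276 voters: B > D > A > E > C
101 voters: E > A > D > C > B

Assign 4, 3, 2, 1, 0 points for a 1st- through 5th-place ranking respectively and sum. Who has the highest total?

D

C: 252·2 + 133·1 + 110·2 + 205·3 + 276·0 + 101·1 = 1573
A: 252·0 + 133·3 + 110·1 + 205·0 + 276·2 + 101·3 = 1364
D: 252·4 + 133·4 + 110·3 + 205·1 + 276·3 + 101·2 = 3105
E: 252·3 + 133·2 + 110·4 + 205·2 + 276·1 + 101·4 = 2552
B: 252·1 + 133·0 + 110·0 + 205·4 + 276·4 + 101·0 = 2176
D has the highest Borda score (3105).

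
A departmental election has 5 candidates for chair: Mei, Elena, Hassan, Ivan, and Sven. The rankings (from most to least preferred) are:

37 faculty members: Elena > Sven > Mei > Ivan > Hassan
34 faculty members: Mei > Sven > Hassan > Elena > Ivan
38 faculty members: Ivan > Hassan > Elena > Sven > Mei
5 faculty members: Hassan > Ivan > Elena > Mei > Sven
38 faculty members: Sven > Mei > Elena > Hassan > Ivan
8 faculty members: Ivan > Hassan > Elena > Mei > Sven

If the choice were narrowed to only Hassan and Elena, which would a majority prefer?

Voters preferring Hassan to Elena: 85; preferring Elena to Hassan: 75.
Hassan wins the head-to-head.

Hassan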